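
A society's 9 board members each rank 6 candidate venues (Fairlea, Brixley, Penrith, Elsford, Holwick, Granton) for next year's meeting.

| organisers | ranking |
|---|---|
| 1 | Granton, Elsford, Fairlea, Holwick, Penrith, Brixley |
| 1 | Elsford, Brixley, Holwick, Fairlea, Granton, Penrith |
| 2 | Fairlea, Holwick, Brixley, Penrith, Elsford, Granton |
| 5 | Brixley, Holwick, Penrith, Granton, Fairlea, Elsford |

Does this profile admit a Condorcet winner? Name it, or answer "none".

Brixley

Check each pair by majority over 9 ballots:
Fairlea vs Brixley: Brixley, 6–3.
Fairlea vs Penrith: Penrith, 5–4.
Fairlea–Elsford: Fairlea 7–2.
Fairlea vs Holwick: Holwick, 6–3.
Fairlea vs Granton: Granton wins 6–3.
Brixley vs Penrith: Brixley preferred on 1+2+5 = 8 ballots; Brixley wins 8–1.
Brixley vs Elsford: Brixley preferred on 2+5 = 7 ballots; Brixley wins 7–2.
Brixley vs Holwick: Brixley wins 6–3.
Brixley vs Granton: 8 to 1, Brixley.
Penrith–Elsford: Penrith 7–2.
Penrith vs Holwick: Holwick, 9–0.
Penrith vs Granton: Penrith preferred on 2+5 = 7 ballots; Penrith wins 7–2.
Elsford vs Holwick: Holwick wins 7–2.
Elsford vs Granton: Elsford preferred on 1+2 = 3 ballots; Granton wins 6–3.
Holwick vs Granton: Holwick preferred on 1+2+5 = 8 ballots; Holwick wins 8–1.
Brixley wins every pairwise contest, so Brixley is the Condorcet winner.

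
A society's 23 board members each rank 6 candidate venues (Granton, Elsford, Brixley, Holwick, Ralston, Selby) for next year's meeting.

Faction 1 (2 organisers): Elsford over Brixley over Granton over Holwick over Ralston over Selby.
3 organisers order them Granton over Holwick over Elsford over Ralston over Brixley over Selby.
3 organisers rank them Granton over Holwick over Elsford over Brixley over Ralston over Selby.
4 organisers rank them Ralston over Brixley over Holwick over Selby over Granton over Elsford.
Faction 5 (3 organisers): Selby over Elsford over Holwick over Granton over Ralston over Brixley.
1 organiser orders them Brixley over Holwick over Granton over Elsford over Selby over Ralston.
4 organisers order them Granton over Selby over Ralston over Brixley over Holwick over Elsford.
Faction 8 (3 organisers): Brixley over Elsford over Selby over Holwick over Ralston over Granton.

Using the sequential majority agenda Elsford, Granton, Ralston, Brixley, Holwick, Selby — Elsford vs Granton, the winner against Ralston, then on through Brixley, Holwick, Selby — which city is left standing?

Round 1: Elsford vs Granton — 8–15, Granton advances.
Round 2: Granton vs Ralston — 16–7, Granton advances.
Round 3: Granton vs Brixley — 13–10, Granton advances.
Round 4: Granton vs Holwick — 12–11, Granton advances.
Round 5: Granton vs Selby — 13–10, Granton advances.
The agenda winner is Granton.

Granton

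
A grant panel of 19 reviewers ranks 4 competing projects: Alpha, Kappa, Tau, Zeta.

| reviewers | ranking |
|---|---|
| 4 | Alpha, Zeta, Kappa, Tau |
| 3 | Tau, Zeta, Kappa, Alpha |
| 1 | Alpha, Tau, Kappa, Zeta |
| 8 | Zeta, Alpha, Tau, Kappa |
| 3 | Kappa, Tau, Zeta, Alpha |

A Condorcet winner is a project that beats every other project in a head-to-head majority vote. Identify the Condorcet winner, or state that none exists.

Head-to-head results (19 reviewers):
Alpha vs Kappa: Alpha preferred on 4+1+8 = 13 ballots; Alpha wins 13–6.
Alpha vs Tau: Alpha is ranked higher on 4+1+8 = 13 ballots, Tau on 6. Alpha wins 13–6.
Alpha vs Zeta: Zeta wins 14–5.
Kappa–Tau: Tau 12–7.
Kappa vs Zeta: 1+3 = 4 for Kappa, 15 for Zeta — Zeta by 15–4.
Tau vs Zeta: Tau preferred on 3+1+3 = 7 ballots; Zeta wins 12–7.
Only Zeta has no losses; Zeta is the Condorcet winner.

Zeta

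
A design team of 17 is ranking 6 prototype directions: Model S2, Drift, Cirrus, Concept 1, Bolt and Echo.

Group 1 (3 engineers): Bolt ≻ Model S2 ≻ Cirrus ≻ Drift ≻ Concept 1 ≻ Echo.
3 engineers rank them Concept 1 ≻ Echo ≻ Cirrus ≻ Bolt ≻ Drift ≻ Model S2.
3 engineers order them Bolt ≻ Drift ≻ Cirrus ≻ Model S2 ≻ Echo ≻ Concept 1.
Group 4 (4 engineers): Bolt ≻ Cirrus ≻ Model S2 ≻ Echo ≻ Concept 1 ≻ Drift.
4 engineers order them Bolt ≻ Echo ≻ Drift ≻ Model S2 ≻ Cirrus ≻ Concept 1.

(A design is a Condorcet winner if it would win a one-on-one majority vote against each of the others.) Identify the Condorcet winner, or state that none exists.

Head-to-head results (17 engineers):
Model S2 vs Drift: Drift wins 10–7.
Model S2–Cirrus: Cirrus 10–7.
Model S2–Concept 1: Model S2 14–3.
Model S2 vs Bolt: Bolt wins 17–0.
Model S2 vs Echo: Model S2, 10–7.
Drift–Cirrus: Cirrus 10–7.
Drift vs Concept 1: Drift wins 10–7.
Drift vs Bolt: Bolt, 17–0.
Drift vs Echo: Echo wins 11–6.
Cirrus–Concept 1: Cirrus 14–3.
Cirrus vs Bolt: Bolt wins 14–3.
Cirrus vs Echo: Cirrus, 10–7.
Concept 1 vs Bolt: Bolt wins 14–3.
Concept 1 vs Echo: Echo, 11–6.
Bolt–Echo: Bolt 14–3.
Only Bolt has no losses; Bolt is the Condorcet winner.

Bolt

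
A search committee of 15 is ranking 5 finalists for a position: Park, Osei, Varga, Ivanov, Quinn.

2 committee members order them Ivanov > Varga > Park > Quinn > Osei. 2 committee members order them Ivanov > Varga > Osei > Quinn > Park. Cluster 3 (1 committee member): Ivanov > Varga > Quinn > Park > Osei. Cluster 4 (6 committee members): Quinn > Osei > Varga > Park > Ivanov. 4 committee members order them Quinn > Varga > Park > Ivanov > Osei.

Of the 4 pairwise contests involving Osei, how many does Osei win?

Osei against each rival (15 committee members):
Osei vs Park: 2+6 = 8 for Osei, 7 for Park — Osei by 8–7.
Osei vs Varga: Osei preferred on 6 ballots; Varga wins 9–6.
Osei vs Ivanov: Ivanov, 9–6.
Osei vs Quinn: Osei preferred on 2 ballots; Quinn wins 13–2.
Osei beats Park; loses to Varga, Ivanov, Quinn — 1 pairwise win.

1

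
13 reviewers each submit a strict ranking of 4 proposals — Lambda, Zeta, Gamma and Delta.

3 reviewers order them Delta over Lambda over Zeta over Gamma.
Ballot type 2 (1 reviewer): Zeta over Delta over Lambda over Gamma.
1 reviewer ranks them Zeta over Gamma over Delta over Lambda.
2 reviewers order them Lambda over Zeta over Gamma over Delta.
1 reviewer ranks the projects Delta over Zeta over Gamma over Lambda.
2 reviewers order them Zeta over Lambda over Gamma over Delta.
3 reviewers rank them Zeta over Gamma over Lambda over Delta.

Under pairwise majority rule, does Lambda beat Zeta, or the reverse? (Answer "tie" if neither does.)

Zeta

Ballots ranking Lambda above Zeta: 3 + 2 = 5.
Ballots ranking Zeta above Lambda: 13 − 5 = 8.
Zeta wins the head-to-head 8–5.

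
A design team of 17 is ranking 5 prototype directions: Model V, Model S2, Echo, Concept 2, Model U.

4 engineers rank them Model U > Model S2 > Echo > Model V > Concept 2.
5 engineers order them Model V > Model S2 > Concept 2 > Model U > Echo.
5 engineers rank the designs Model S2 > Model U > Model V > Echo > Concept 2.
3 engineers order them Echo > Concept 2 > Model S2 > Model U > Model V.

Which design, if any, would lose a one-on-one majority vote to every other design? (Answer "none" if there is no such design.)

Concept 2

Pairwise majorities:
Model V–Model S2: Model S2 12–5.
Model V vs Echo: Model V, 10–7.
Model V vs Concept 2: Model V preferred on 4+5+5 = 14 ballots; Model V wins 14–3.
Model V vs Model U: Model V preferred on 5 ballots; Model U wins 12–5.
Model S2 vs Echo: Model S2, 14–3.
Model S2 vs Concept 2: 14 to 3, Model S2.
Model S2 vs Model U: 13 to 4, Model S2.
Echo vs Concept 2: Echo is ranked higher on 4+5+3 = 12 ballots, Concept 2 on 5. Echo wins 12–5.
Echo vs Model U: Model U, 14–3.
Concept 2 vs Model U: Model U, 9–8.
Only Concept 2 has no wins; Concept 2 is the Condorcet loser.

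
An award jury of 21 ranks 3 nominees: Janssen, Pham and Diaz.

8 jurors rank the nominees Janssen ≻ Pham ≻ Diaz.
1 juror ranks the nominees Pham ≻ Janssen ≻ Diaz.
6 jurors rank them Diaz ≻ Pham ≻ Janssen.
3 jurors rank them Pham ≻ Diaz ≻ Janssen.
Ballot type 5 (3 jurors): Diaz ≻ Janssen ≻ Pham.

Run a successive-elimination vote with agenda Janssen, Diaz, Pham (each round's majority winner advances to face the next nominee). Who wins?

Pham

Round 1: Janssen vs Diaz — 9–12, Diaz advances.
Round 2: Diaz vs Pham — 9–12, Pham advances.
The agenda winner is Pham.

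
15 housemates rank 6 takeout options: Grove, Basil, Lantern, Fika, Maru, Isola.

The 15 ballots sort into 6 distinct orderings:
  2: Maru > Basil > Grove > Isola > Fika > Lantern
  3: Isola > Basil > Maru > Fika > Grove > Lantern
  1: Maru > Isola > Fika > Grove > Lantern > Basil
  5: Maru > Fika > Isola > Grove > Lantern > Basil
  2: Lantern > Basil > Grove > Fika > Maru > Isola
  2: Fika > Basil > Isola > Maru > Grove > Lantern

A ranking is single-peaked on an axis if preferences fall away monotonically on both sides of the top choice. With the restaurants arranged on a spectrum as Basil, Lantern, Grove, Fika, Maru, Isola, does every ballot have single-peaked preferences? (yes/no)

Axis positions: Basil=1, Lantern=2, Grove=3, Fika=4, Maru=5, Isola=6.
Bloc 1: ranking walks positions 5-1-3-6-4-2; Basil is ranked above Fika even though Fika lies between Basil and the peak Maru on the axis — preferences dip and rise again. Not single-peaked.
Bloc 2: ranking walks positions 6-1-5-4-3-2; Basil is ranked above Maru even though Maru lies between Basil and the peak Isola on the axis — preferences dip and rise again. Not single-peaked.
Bloc 3 (peak Maru at position 5): ranking walks positions 5-6-4-3-2-1, expanding outward from the peak — single-peaked.
Bloc 4 (peak Maru at position 5): ranking walks positions 5-4-6-3-2-1, expanding outward from the peak — single-peaked.
Bloc 5 (peak Lantern at position 2): ranking walks positions 2-1-3-4-5-6, expanding outward from the peak — single-peaked.
Bloc 6: ranking walks positions 4-1-6-5-3-2; Basil is ranked above Grove even though Grove lies between Basil and the peak Fika on the axis — preferences dip and rise again. Not single-peaked.
Bloc 1 violates single-peakedness, so the profile is not single-peaked on this axis.

no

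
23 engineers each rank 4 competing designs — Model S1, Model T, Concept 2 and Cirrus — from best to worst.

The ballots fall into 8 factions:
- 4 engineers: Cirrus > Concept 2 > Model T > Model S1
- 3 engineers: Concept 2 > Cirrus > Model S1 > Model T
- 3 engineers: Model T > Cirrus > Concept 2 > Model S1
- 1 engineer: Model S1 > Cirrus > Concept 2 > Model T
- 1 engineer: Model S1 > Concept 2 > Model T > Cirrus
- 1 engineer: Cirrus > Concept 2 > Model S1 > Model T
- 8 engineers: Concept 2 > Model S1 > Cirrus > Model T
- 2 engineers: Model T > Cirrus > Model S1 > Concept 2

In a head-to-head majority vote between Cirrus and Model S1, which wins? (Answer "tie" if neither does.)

Cirrus

Ballots ranking Cirrus above Model S1: 4 + 3 + 3 + 1 + 2 = 13.
Ballots ranking Model S1 above Cirrus: 23 − 13 = 10.
Cirrus wins the head-to-head 13–10.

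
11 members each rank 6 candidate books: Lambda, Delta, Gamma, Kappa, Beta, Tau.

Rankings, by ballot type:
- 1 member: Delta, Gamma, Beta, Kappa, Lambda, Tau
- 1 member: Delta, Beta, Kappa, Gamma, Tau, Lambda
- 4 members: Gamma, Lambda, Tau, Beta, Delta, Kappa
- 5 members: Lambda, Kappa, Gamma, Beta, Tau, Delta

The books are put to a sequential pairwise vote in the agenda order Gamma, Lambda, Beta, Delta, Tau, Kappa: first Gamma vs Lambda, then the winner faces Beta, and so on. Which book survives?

Round 1: Gamma vs Lambda — 6–5, Gamma advances.
Round 2: Gamma vs Beta — 10–1, Gamma advances.
Round 3: Gamma vs Delta — 9–2, Gamma advances.
Round 4: Gamma vs Tau — 11–0, Gamma advances.
Round 5: Gamma vs Kappa — 5–6, Kappa advances.
Kappa survives the agenda.

Kappa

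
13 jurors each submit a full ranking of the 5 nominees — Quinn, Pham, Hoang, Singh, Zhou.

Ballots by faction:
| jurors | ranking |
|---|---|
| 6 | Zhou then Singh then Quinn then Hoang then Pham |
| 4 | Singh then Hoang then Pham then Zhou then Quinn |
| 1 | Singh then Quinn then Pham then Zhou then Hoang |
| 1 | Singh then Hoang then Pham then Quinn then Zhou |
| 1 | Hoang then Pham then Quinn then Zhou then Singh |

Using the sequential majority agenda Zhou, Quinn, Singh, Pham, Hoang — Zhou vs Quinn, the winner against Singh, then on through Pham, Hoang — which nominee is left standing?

Hoang

Round 1: Zhou vs Quinn — 10–3, Zhou advances.
Round 2: Zhou vs Singh — 7–6, Zhou advances.
Round 3: Zhou vs Pham — 6–7, Pham advances.
Round 4: Pham vs Hoang — 1–12, Hoang advances.
The agenda winner is Hoang.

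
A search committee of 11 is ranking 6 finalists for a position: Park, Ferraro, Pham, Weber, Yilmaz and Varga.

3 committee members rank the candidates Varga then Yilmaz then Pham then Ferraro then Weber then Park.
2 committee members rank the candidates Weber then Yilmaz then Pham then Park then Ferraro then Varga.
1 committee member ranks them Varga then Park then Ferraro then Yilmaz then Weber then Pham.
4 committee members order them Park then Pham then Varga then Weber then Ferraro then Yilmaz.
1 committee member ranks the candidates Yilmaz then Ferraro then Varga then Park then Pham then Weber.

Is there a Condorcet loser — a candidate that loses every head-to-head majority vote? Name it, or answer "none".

Ferraro

Head-to-head results (11 committee members):
Park–Ferraro: Park 7–4.
Park vs Pham: Park wins 6–5.
Park vs Weber: Park preferred on 1+4+1 = 6 ballots; Park wins 6–5.
Park vs Yilmaz: 5 to 6, Yilmaz.
Park vs Varga: Park preferred on 2+4 = 6 ballots; Park wins 6–5.
Ferraro vs Pham: 2 to 9, Pham.
Ferraro vs Weber: Weber, 6–5.
Ferraro vs Yilmaz: Ferraro preferred on 1+4 = 5 ballots; Yilmaz wins 6–5.
Ferraro vs Varga: Varga wins 8–3.
Pham vs Weber: Pham wins 8–3.
Pham vs Yilmaz: Pham is ranked higher on 4 ballots, Yilmaz on 7. Yilmaz wins 7–4.
Pham vs Varga: Pham wins 6–5.
Weber vs Yilmaz: 6 to 5, Weber.
Weber vs Varga: Varga wins 9–2.
Yilmaz vs Varga: Varga wins 8–3.
Ferraro loses to every other candidate — it is the Condorcet loser.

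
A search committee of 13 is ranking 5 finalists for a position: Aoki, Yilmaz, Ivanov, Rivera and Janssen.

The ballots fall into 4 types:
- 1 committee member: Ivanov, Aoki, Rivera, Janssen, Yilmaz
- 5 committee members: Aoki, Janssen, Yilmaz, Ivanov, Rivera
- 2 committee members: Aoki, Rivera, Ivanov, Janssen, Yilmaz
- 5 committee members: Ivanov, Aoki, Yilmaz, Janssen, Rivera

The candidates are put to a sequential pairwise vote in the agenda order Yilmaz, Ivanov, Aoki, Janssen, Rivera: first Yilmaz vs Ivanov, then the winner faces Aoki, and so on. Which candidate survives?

Round 1: Yilmaz vs Ivanov — 5–8, Ivanov advances.
Round 2: Ivanov vs Aoki — 6–7, Aoki advances.
Round 3: Aoki vs Janssen — 13–0, Aoki advances.
Round 4: Aoki vs Rivera — 13–0, Aoki advances.
Aoki survives the agenda.

Aoki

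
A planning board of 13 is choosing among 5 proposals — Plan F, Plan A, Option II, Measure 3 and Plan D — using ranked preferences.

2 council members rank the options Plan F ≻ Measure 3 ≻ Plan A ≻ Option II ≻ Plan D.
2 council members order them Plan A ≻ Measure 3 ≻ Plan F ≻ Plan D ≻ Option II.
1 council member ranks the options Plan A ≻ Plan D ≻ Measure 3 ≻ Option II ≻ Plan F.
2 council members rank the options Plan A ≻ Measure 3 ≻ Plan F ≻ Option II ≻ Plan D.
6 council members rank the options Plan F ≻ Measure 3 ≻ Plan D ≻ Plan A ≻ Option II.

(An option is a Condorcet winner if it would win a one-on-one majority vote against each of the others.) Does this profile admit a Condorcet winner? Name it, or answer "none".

Plan F

Head-to-head results (13 council members):
Plan F–Plan A: Plan F 8–5.
Plan F vs Option II: Plan F, 12–1.
Plan F–Measure 3: Plan F 8–5.
Plan F vs Plan D: Plan F wins 12–1.
Plan A–Option II: Plan A 13–0.
Plan A vs Measure 3: Measure 3 wins 8–5.
Plan A vs Plan D: Plan A, 7–6.
Option II–Measure 3: Measure 3 13–0.
Option II vs Plan D: Plan D, 9–4.
Measure 3 vs Plan D: Measure 3, 12–1.
Plan F wins every pairwise contest, so Plan F is the Condorcet winner.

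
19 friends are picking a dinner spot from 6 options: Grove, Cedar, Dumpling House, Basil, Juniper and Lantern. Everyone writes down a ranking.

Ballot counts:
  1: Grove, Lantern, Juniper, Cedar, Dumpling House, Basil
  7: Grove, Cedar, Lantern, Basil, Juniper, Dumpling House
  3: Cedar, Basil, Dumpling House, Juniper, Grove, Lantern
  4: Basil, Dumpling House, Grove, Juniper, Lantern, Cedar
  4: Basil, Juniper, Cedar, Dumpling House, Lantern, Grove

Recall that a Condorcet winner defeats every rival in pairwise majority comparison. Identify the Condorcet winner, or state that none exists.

Head-to-head results (19 friends):
Grove vs Cedar: Grove is ranked higher on 1+7+4 = 12 ballots, Cedar on 7. Grove wins 12–7.
Grove vs Dumpling House: 8 to 11, Dumpling House.
Grove vs Basil: 8 to 11, Basil.
Grove vs Juniper: Grove preferred on 1+7+4 = 12 ballots; Grove wins 12–7.
Grove vs Lantern: Grove is ranked higher on 1+7+3+4 = 15 ballots, Lantern on 4. Grove wins 15–4.
Cedar vs Dumpling House: 15 to 4, Cedar.
Cedar vs Basil: Cedar preferred on 1+7+3 = 11 ballots; Cedar wins 11–8.
Cedar vs Juniper: Cedar preferred on 7+3 = 10 ballots; Cedar wins 10–9.
Cedar vs Lantern: Cedar is ranked higher on 7+3+4 = 14 ballots, Lantern on 5. Cedar wins 14–5.
Dumpling House vs Basil: Dumpling House preferred on 1 ballot; Basil wins 18–1.
Dumpling House vs Juniper: 7 to 12, Juniper.
Dumpling House vs Lantern: 3+4+4 = 11 for Dumpling House, 8 for Lantern — Dumpling House by 11–8.
Basil vs Juniper: 7+3+4+4 = 18 for Basil, 1 for Juniper — Basil by 18–1.
Basil vs Lantern: Basil is ranked higher on 3+4+4 = 11 ballots, Lantern on 8. Basil wins 11–8.
Juniper vs Lantern: Juniper preferred on 3+4+4 = 11 ballots; Juniper wins 11–8.
No restaurant is unbeaten: Grove loses to Dumpling House; Cedar loses to Grove; Dumpling House loses to Cedar; Basil loses to Cedar; Juniper loses to Grove; Lantern loses to Grove. In particular Grove beats Cedar beats Dumpling House beats Grove is a majority cycle — no Condorcet winner exists.

none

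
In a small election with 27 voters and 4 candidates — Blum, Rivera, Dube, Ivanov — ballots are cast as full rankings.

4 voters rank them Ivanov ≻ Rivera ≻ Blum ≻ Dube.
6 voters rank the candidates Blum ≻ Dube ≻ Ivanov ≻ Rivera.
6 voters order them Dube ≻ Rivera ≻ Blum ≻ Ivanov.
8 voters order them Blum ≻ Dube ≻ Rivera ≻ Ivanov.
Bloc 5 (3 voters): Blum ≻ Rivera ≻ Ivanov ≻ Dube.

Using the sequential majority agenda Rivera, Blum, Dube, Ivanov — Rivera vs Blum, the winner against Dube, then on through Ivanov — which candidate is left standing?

Blum

Round 1: Rivera vs Blum — 10–17, Blum advances.
Round 2: Blum vs Dube — 21–6, Blum advances.
Round 3: Blum vs Ivanov — 23–4, Blum advances.
The agenda winner is Blum.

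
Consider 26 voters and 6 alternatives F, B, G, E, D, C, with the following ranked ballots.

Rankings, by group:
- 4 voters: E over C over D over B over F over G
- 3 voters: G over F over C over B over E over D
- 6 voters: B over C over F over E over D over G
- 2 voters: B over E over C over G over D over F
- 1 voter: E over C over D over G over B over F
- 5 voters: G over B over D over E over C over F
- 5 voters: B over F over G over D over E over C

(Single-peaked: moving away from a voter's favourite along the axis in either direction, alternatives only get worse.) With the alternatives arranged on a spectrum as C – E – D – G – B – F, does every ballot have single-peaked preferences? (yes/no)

Axis positions: C=1, E=2, D=3, G=4, B=5, F=6.
Group 1: ranking walks positions 2-1-3-5-6-4; B is ranked above G even though G lies between B and the peak E on the axis — preferences dip and rise again. Not single-peaked.
Group 2: ranking walks positions 4-6-1-5-2-3; F is ranked above B even though B lies between F and the peak G on the axis — preferences dip and rise again. Not single-peaked.
Group 3: ranking walks positions 5-1-6-2-3-4; C is ranked above G even though G lies between C and the peak B on the axis — preferences dip and rise again. Not single-peaked.
Group 4: ranking walks positions 5-2-1-4-3-6; E is ranked above G even though G lies between E and the peak B on the axis — preferences dip and rise again. Not single-peaked.
Group 5 (peak E at position 2): ranking walks positions 2-1-3-4-5-6, expanding outward from the peak — single-peaked.
Group 6 (peak G at position 4): ranking walks positions 4-5-3-2-1-6, expanding outward from the peak — single-peaked.
Group 7 (peak B at position 5): ranking walks positions 5-6-4-3-2-1, expanding outward from the peak — single-peaked.
Group 1 violates single-peakedness, so the profile is not single-peaked on this axis.

no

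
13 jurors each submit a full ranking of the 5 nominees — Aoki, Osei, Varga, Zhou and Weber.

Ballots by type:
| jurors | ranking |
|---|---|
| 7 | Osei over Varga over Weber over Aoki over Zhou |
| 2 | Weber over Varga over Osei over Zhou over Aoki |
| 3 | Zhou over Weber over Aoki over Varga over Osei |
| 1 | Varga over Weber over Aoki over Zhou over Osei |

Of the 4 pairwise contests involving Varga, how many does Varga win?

3

Varga against each rival (13 jurors):
Varga vs Aoki: Varga preferred on 7+2+1 = 10 ballots; Varga wins 10–3.
Varga vs Osei: Varga preferred on 2+3+1 = 6 ballots; Osei wins 7–6.
Varga vs Zhou: 7+2+1 = 10 for Varga, 3 for Zhou — Varga by 10–3.
Varga vs Weber: Varga preferred on 7+1 = 8 ballots; Varga wins 8–5.
Varga beats Aoki, Zhou, Weber; loses to Osei — 3 pairwise wins.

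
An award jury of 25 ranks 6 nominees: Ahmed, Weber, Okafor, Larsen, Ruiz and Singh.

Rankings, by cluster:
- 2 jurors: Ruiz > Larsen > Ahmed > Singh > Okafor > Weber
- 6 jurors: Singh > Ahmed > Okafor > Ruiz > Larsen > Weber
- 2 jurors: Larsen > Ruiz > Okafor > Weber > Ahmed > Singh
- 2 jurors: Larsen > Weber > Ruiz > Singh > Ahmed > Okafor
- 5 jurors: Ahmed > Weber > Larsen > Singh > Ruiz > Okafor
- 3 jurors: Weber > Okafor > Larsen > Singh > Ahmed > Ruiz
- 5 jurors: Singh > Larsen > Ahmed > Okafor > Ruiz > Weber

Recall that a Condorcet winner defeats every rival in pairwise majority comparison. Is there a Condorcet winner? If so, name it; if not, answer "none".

Larsen

Pairwise majorities:
Ahmed–Weber: Ahmed 18–7.
Ahmed vs Okafor: Ahmed, 20–5.
Ahmed vs Larsen: Larsen, 14–11.
Ahmed vs Ruiz: Ahmed, 19–6.
Ahmed–Singh: Singh 16–9.
Weber vs Okafor: Okafor, 15–10.
Weber vs Larsen: Larsen wins 17–8.
Weber vs Ruiz: Ruiz wins 15–10.
Weber–Singh: Singh 13–12.
Okafor vs Larsen: Larsen wins 16–9.
Okafor vs Ruiz: Okafor wins 14–11.
Okafor vs Singh: Singh, 20–5.
Larsen vs Ruiz: Larsen, 17–8.
Larsen–Singh: Larsen 14–11.
Ruiz vs Singh: Singh wins 19–6.
Only Larsen has no losses; Larsen is the Condorcet winner.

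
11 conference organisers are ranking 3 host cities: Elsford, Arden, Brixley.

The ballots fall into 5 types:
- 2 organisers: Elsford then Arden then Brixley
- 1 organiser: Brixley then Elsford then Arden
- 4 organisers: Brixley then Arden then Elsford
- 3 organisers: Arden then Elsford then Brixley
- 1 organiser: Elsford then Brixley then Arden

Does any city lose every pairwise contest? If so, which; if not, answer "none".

none

Head-to-head results (11 organisers):
Elsford–Arden: Arden 7–4.
Elsford vs Brixley: 2+3+1 = 6 for Elsford, 5 for Brixley — Elsford by 6–5.
Arden vs Brixley: Arden preferred on 2+3 = 5 ballots; Brixley wins 6–5.
Each city has at least one pairwise win (Elsford beats Brixley; Arden beats Elsford; Brixley beats Arden) — no Condorcet loser.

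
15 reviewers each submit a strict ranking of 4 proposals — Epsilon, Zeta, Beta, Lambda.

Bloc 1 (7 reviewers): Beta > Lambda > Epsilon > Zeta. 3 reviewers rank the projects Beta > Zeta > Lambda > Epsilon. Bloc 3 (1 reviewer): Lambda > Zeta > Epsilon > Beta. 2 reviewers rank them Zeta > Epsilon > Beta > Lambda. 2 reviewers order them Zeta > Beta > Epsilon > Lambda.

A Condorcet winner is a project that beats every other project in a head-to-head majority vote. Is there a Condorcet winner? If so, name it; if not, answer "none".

Check each pair by majority over 15 ballots:
Epsilon vs Zeta: Epsilon is ranked higher on 7 ballots, Zeta on 8. Zeta wins 8–7.
Epsilon vs Beta: Beta, 12–3.
Epsilon–Lambda: Lambda 11–4.
Zeta vs Beta: 1+2+2 = 5 for Zeta, 10 for Beta — Beta by 10–5.
Zeta vs Lambda: Zeta is ranked higher on 3+2+2 = 7 ballots, Lambda on 8. Lambda wins 8–7.
Beta vs Lambda: 7+3+2+2 = 14 for Beta, 1 for Lambda — Beta by 14–1.
Beta beats each of Epsilon, Zeta, Lambda — Beta is the Condorcet winner.

Beta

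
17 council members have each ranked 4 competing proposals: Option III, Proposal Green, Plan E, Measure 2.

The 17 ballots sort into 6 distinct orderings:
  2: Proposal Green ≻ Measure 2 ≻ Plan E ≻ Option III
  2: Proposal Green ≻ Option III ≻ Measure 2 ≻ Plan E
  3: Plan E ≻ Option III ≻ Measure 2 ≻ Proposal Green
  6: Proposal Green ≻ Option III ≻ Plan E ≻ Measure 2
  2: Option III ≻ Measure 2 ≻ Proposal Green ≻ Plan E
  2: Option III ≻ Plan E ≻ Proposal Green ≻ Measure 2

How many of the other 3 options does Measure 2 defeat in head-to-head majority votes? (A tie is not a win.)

0

Measure 2 against each rival (17 council members):
Measure 2 vs Option III: Option III wins 15–2.
Measure 2 vs Proposal Green: Proposal Green wins 12–5.
Measure 2–Plan E: Plan E 11–6.
Measure 2 beats no one; loses to Option III, Proposal Green, Plan E — 0 pairwise wins.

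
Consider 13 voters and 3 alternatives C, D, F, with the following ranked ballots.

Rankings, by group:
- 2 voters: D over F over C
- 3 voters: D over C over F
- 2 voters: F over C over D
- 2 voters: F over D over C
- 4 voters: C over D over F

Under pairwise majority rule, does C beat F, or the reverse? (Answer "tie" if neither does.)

Ballots ranking C above F: 3 + 4 = 7.
Ballots ranking F above C: 13 − 7 = 6.
C wins the head-to-head 7–6.

C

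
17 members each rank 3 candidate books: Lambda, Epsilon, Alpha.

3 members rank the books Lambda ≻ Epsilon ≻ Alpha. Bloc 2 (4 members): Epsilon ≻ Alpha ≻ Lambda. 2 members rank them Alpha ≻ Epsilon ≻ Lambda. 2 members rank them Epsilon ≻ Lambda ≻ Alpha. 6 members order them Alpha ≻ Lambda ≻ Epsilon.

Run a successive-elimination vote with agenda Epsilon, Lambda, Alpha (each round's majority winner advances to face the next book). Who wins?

Round 1: Epsilon vs Lambda — 8–9, Lambda advances.
Round 2: Lambda vs Alpha — 5–12, Alpha advances.
The agenda winner is Alpha.

Alpha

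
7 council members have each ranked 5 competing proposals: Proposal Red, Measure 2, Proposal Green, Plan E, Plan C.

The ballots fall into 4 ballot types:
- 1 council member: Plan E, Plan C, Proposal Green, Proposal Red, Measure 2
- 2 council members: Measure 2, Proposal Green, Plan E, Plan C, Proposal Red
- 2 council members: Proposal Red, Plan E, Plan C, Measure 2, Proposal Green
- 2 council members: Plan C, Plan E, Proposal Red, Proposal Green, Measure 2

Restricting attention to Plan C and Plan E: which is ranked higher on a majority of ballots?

Plan E

Ballots ranking Plan C above Plan E: 2.
Ballots ranking Plan E above Plan C: 7 − 2 = 5.
Plan E wins the head-to-head 5–2.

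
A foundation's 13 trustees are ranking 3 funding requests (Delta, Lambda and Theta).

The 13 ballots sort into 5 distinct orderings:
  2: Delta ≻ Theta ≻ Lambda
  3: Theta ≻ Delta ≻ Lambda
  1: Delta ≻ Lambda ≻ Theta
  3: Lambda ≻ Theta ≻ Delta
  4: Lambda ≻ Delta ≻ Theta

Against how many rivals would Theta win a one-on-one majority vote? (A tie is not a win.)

Theta against each rival (13 reviewers):
Theta vs Delta: Delta, 7–6.
Theta vs Lambda: 5 to 8, Lambda.
Theta beats no one; loses to Delta, Lambda — 0 pairwise wins.

0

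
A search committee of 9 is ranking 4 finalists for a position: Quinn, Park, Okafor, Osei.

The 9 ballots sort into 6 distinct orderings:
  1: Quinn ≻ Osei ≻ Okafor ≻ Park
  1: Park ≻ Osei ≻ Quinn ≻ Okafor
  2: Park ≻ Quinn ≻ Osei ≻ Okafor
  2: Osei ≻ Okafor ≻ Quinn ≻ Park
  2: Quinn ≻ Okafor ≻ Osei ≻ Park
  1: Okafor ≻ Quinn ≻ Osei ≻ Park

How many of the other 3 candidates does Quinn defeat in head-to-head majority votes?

Quinn against each rival (9 committee members):
Quinn vs Park: Quinn preferred on 1+2+2+1 = 6 ballots; Quinn wins 6–3.
Quinn vs Okafor: 1+1+2+2 = 6 for Quinn, 3 for Okafor — Quinn by 6–3.
Quinn vs Osei: Quinn wins 6–3.
Quinn beats Park, Okafor, Osei — 3 pairwise wins.

3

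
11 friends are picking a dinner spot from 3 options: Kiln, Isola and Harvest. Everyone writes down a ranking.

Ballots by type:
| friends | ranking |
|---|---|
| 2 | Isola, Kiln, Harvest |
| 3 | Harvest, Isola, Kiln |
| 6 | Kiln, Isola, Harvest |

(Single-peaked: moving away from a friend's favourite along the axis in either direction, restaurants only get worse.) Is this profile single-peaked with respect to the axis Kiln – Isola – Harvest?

Axis positions: Kiln=1, Isola=2, Harvest=3.
Type 1 (peak Isola at position 2): ranking walks positions 2-1-3, expanding outward from the peak — single-peaked.
Type 2 (peak Harvest at position 3): ranking walks positions 3-2-1, expanding outward from the peak — single-peaked.
Type 3 (peak Kiln at position 1): ranking walks positions 1-2-3, expanding outward from the peak — single-peaked.
Every ranking is single-peaked on this axis.

yes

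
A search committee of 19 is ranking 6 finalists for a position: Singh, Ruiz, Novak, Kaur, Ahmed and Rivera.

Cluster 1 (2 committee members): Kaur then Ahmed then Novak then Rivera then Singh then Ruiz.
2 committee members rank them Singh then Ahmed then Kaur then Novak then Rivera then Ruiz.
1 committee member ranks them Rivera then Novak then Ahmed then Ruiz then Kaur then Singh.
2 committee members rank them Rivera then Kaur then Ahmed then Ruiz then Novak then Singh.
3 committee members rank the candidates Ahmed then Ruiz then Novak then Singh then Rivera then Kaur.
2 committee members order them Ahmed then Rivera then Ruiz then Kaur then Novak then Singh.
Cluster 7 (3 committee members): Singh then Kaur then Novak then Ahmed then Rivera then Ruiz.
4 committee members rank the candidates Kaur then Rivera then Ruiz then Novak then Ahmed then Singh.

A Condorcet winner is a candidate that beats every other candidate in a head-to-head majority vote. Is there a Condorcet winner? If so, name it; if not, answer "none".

Check each pair by majority over 19 ballots:
Singh vs Ruiz: Ruiz wins 12–7.
Singh–Novak: Novak 14–5.
Singh vs Kaur: Kaur wins 11–8.
Singh vs Ahmed: Ahmed wins 14–5.
Singh vs Rivera: Rivera wins 11–8.
Ruiz–Novak: Ruiz 11–8.
Ruiz vs Kaur: Kaur wins 13–6.
Ruiz–Ahmed: Ahmed 15–4.
Ruiz vs Rivera: Rivera wins 16–3.
Novak vs Kaur: Kaur, 15–4.
Novak vs Ahmed: Ahmed, 11–8.
Novak vs Rivera: Novak, 10–9.
Kaur vs Ahmed: Kaur, 11–8.
Kaur–Rivera: Kaur 11–8.
Ahmed vs Rivera: Ahmed, 12–7.
Kaur beats each of Singh, Ruiz, Novak, Ahmed, Rivera — Kaur is the Condorcet winner.

Kaur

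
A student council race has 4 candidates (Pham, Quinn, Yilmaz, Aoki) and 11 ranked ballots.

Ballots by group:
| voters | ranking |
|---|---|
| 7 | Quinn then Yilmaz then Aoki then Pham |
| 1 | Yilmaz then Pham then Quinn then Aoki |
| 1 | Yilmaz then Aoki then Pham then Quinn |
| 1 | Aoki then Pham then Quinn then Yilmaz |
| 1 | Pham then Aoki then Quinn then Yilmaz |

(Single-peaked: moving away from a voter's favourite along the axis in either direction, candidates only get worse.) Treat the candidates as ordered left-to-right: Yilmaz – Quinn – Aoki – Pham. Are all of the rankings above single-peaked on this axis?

Axis positions: Yilmaz=1, Quinn=2, Aoki=3, Pham=4.
Group 1 (peak Quinn at position 2): ranking walks positions 2-1-3-4, expanding outward from the peak — single-peaked.
Group 2: ranking walks positions 1-4-2-3; Pham is ranked above Quinn even though Quinn lies between Pham and the peak Yilmaz on the axis — preferences dip and rise again. Not single-peaked.
Group 3: ranking walks positions 1-3-4-2; Aoki is ranked above Quinn even though Quinn lies between Aoki and the peak Yilmaz on the axis — preferences dip and rise again. Not single-peaked.
Group 4 (peak Aoki at position 3): ranking walks positions 3-4-2-1, expanding outward from the peak — single-peaked.
Group 5 (peak Pham at position 4): ranking walks positions 4-3-2-1, expanding outward from the peak — single-peaked.
Group 2 violates single-peakedness, so the profile is not single-peaked on this axis.

no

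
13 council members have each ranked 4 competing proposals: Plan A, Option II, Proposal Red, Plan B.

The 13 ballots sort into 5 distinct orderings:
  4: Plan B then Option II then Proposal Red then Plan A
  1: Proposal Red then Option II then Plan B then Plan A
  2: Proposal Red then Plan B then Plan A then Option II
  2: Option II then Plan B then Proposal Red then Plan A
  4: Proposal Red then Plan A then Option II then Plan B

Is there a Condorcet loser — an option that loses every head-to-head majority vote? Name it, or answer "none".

Pairwise majorities:
Plan A vs Option II: Option II wins 7–6.
Plan A vs Proposal Red: 0 to 13, Proposal Red.
Plan A–Plan B: Plan B 9–4.
Option II vs Proposal Red: Proposal Red wins 7–6.
Option II vs Plan B: Option II preferred on 1+2+4 = 7 ballots; Option II wins 7–6.
Proposal Red vs Plan B: Proposal Red wins 7–6.
Plan A loses to every other option — it is the Condorcet loser.

Plan A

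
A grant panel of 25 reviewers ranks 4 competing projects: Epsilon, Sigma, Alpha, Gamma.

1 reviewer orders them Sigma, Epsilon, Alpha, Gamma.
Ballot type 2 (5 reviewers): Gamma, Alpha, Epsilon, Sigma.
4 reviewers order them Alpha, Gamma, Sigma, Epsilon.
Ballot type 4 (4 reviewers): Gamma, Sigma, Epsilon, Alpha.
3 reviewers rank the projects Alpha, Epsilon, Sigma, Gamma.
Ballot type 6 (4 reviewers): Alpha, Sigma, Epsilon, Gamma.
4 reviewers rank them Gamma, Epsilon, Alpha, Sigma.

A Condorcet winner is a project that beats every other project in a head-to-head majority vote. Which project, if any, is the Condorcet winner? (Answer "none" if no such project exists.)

Pairwise majorities:
Epsilon vs Sigma: Sigma wins 13–12.
Epsilon vs Alpha: Alpha, 16–9.
Epsilon vs Gamma: Gamma, 17–8.
Sigma vs Alpha: Alpha wins 20–5.
Sigma vs Gamma: Gamma wins 17–8.
Alpha vs Gamma: Gamma wins 13–12.
Gamma beats each of Epsilon, Sigma, Alpha — Gamma is the Condorcet winner.

Gamma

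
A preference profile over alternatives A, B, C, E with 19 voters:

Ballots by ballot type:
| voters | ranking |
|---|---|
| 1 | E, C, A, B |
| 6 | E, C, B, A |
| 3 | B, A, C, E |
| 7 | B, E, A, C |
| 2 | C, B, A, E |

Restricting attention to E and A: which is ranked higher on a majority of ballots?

Ballots ranking E above A: 1 + 6 + 7 = 14.
Ballots ranking A above E: 19 − 14 = 5.
E wins the head-to-head 14–5.

E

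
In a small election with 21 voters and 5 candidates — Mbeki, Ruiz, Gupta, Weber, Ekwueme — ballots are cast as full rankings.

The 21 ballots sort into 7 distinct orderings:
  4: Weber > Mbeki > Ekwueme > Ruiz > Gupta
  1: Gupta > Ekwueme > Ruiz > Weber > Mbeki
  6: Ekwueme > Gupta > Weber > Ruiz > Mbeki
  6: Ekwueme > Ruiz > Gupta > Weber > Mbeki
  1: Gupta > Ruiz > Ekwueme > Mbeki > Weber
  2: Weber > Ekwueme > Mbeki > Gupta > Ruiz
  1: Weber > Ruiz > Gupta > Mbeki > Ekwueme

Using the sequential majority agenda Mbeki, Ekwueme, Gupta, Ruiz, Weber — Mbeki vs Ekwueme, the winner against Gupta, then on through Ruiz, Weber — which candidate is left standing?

Ekwueme

Round 1: Mbeki vs Ekwueme — 5–16, Ekwueme advances.
Round 2: Ekwueme vs Gupta — 18–3, Ekwueme advances.
Round 3: Ekwueme vs Ruiz — 19–2, Ekwueme advances.
Round 4: Ekwueme vs Weber — 14–7, Ekwueme advances.
The agenda winner is Ekwueme.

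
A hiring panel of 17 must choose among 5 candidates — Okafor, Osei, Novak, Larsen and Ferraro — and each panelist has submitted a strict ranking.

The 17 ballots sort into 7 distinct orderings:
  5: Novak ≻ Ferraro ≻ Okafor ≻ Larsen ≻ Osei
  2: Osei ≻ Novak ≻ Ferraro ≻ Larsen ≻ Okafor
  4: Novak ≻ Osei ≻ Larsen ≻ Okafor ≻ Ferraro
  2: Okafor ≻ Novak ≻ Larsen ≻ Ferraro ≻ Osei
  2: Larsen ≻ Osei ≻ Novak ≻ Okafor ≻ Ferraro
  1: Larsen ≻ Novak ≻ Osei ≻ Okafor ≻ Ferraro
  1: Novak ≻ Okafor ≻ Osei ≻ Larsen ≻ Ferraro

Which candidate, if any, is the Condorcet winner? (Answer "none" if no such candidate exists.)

Novak

Check each pair by majority over 17 ballots:
Okafor vs Osei: 8 to 9, Osei.
Okafor vs Novak: Okafor preferred on 2 ballots; Novak wins 15–2.
Okafor vs Larsen: Okafor is ranked higher on 5+2+1 = 8 ballots, Larsen on 9. Larsen wins 9–8.
Okafor vs Ferraro: 10 to 7, Okafor.
Osei vs Novak: Osei preferred on 2+2 = 4 ballots; Novak wins 13–4.
Osei vs Larsen: Osei is ranked higher on 2+4+1 = 7 ballots, Larsen on 10. Larsen wins 10–7.
Osei vs Ferraro: 10 to 7, Osei.
Novak vs Larsen: Novak is ranked higher on 5+2+4+2+1 = 14 ballots, Larsen on 3. Novak wins 14–3.
Novak vs Ferraro: 17 to 0, Novak.
Larsen vs Ferraro: 10 to 7, Larsen.
Novak beats each of Okafor, Osei, Larsen, Ferraro — Novak is the Condorcet winner.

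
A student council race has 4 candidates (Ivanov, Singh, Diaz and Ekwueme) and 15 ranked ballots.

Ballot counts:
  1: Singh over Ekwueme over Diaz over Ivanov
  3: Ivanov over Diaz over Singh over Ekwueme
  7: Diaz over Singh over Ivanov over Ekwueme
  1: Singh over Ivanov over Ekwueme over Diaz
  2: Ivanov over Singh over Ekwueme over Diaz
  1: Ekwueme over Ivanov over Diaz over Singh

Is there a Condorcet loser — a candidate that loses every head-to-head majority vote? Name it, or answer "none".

Head-to-head results (15 voters):
Ivanov vs Singh: 3+2+1 = 6 for Ivanov, 9 for Singh — Singh by 9–6.
Ivanov–Diaz: Diaz 8–7.
Ivanov vs Ekwueme: Ivanov, 13–2.
Singh vs Diaz: 1+1+2 = 4 for Singh, 11 for Diaz — Diaz by 11–4.
Singh vs Ekwueme: Singh wins 14–1.
Diaz vs Ekwueme: Diaz is ranked higher on 3+7 = 10 ballots, Ekwueme on 5. Diaz wins 10–5.
Only Ekwueme has no wins; Ekwueme is the Condorcet loser.

Ekwueme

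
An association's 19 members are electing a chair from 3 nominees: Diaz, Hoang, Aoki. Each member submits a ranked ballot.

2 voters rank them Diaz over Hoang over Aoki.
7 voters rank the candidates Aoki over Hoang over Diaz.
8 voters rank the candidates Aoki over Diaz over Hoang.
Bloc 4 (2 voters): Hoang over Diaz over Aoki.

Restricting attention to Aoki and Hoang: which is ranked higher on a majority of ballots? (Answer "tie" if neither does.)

Aoki

Ballots ranking Aoki above Hoang: 7 + 8 = 15.
Ballots ranking Hoang above Aoki: 19 − 15 = 4.
Aoki wins the head-to-head 15–4.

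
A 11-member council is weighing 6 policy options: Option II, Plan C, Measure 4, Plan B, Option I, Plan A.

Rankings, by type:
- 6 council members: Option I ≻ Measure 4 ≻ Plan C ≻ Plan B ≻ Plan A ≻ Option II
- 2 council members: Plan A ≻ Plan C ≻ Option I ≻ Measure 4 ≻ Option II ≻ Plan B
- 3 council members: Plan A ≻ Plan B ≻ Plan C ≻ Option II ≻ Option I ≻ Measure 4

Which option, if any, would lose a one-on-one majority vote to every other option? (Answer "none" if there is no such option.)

Option II

Head-to-head results (11 council members):
Option II vs Plan C: Plan C, 11–0.
Option II vs Measure 4: Option II is ranked higher on 3 ballots, Measure 4 on 8. Measure 4 wins 8–3.
Option II vs Plan B: 2 for Option II, 9 for Plan B — Plan B by 9–2.
Option II–Option I: Option I 8–3.
Option II vs Plan A: 0 for Option II, 11 for Plan A — Plan A by 11–0.
Plan C vs Measure 4: 2+3 = 5 for Plan C, 6 for Measure 4 — Measure 4 by 6–5.
Plan C vs Plan B: Plan C, 8–3.
Plan C vs Option I: Plan C preferred on 2+3 = 5 ballots; Option I wins 6–5.
Plan C vs Plan A: Plan C is ranked higher on 6 ballots, Plan A on 5. Plan C wins 6–5.
Measure 4 vs Plan B: 8 to 3, Measure 4.
Measure 4 vs Option I: 0 for Measure 4, 11 for Option I — Option I by 11–0.
Measure 4 vs Plan A: 6 to 5, Measure 4.
Plan B vs Option I: Option I wins 8–3.
Plan B vs Plan A: Plan B wins 6–5.
Option I vs Plan A: 6 for Option I, 5 for Plan A — Option I by 6–5.
Only Option II has no wins; Option II is the Condorcet loser.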